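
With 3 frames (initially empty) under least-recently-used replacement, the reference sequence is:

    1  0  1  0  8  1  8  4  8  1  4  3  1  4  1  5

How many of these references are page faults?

6

1 -> miss, frames {1}
0 -> miss, frames {1,0}
1 -> hit
0 -> hit
8 -> miss, frames {1,0,8}
1 -> hit
8 -> hit
4 -> miss, evict 0, frames {1,8,4}
8 -> hit
1 -> hit
4 -> hit
3 -> miss, evict 8, frames {1,4,3}
1 -> hit
4 -> hit
1 -> hit
5 -> miss, evict 3, frames {4,1,5}
Page faults: 6.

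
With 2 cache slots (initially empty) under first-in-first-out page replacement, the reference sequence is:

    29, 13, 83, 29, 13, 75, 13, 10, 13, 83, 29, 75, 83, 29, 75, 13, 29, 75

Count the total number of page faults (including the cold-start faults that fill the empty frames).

29 -> miss, frames {29}
13 -> miss, frames {29,13}
83 -> miss, evict 29, frames {13,83}
29 -> miss, evict 13, frames {83,29}
13 -> miss, evict 83, frames {29,13}
75 -> miss, evict 29, frames {13,75}
13 -> hit
10 -> miss, evict 13, frames {75,10}
13 -> miss, evict 75, frames {10,13}
83 -> miss, evict 10, frames {13,83}
29 -> miss, evict 13, frames {83,29}
75 -> miss, evict 83, frames {29,75}
83 -> miss, evict 29, frames {75,83}
29 -> miss, evict 75, frames {83,29}
75 -> miss, evict 83, frames {29,75}
13 -> miss, evict 29, frames {75,13}
29 -> miss, evict 75, frames {13,29}
75 -> miss, evict 13, frames {29,75}
Page faults: 17.

17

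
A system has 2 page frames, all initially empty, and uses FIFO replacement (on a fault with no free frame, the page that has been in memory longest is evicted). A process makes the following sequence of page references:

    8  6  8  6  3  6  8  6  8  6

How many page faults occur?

8 → fault, frames (8)
6 → fault, frames (8 6)
8 → hit
6 → hit
3 → fault, evict 8, frames (6 3)
6 → hit
8 → fault, evict 6, frames (3 8)
6 → fault, evict 3, frames (8 6)
8 → hit
6 → hit
Page faults: 5.

5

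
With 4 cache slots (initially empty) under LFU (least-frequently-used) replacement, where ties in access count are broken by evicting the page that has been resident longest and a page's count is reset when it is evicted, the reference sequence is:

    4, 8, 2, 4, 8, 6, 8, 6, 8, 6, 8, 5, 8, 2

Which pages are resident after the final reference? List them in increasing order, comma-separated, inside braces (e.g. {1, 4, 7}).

4 -> fault, frames {4}
8 -> fault, frames {4,8}
2 -> fault, frames {4,8,2}
4 -> hit
8 -> hit
6 -> fault, frames {4,8,2,6}
8 -> hit
6 -> hit
8 -> hit
6 -> hit
8 -> hit
5 -> fault, evict 2, frames {4,8,6,5}
8 -> hit
2 -> fault, evict 5, frames {4,8,6,2}

{2, 4, 6, 8}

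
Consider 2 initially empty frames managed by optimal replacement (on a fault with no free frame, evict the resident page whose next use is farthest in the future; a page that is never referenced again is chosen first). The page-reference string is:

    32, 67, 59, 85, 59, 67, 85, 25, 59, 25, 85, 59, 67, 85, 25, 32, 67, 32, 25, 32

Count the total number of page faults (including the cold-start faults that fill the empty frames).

12

32 → miss, frames [32]
67 → miss, frames [32, 67]
59 → miss, evict 32, frames [67, 59]
85 → miss, evict 67, frames [59, 85]
59 → hit
67 → miss, evict 59, frames [85, 67]
85 → hit
25 → miss, evict 67, frames [85, 25]
59 → miss, evict 85, frames [25, 59]
25 → hit
85 → miss, evict 25, frames [59, 85]
59 → hit
67 → miss, evict 59, frames [85, 67]
85 → hit
25 → miss, evict 85, frames [67, 25]
32 → miss, evict 25, frames [67, 32]
67 → hit
32 → hit
25 → miss, evict 67, frames [32, 25]
32 → hit
Page faults: 12.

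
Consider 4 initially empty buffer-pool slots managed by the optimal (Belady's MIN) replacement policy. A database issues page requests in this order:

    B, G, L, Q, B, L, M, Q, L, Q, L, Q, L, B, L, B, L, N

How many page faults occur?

6

B → miss, frames {B}
G → miss, frames {B,G}
L → miss, frames {B,G,L}
Q → miss, frames {B,G,L,Q}
B → hit
L → hit
M → miss, evict G, frames {B,L,Q,M}
Q → hit
L → hit
Q → hit
L → hit
Q → hit
L → hit
B → hit
L → hit
B → hit
L → hit
N → miss, evict M, frames {B,L,Q,N}
Page faults: 6.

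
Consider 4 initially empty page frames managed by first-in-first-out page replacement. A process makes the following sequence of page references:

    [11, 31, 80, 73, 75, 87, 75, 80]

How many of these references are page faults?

6

11: miss, frames (11)
31: miss, frames (11 31)
80: miss, frames (11 31 80)
73: miss, frames (11 31 80 73)
75: miss, evict 11, frames (31 80 73 75)
87: miss, evict 31, frames (80 73 75 87)
75: hit
80: hit
Page faults: 6.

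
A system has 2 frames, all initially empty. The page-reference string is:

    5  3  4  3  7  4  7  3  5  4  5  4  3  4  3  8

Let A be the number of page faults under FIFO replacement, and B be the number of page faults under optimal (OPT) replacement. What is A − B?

1

Under FIFO: F F F . F . . F F F . . F . . F → 9 faults.
Under OPT: F F F . F . . F F . . . F . . F → 8 faults.
A − B = 9 − 8 = 1.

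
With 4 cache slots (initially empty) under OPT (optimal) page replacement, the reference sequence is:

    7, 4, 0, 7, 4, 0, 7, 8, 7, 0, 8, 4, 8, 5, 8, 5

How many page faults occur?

5

7: fault, frames (7)
4: fault, frames (7 4)
0: fault, frames (7 4 0)
7: hit
4: hit
0: hit
7: hit
8: fault, frames (7 4 0 8)
7: hit
0: hit
8: hit
4: hit
8: hit
5: fault, evict 0, frames (7 4 8 5)
8: hit
5: hit
Page faults: 5.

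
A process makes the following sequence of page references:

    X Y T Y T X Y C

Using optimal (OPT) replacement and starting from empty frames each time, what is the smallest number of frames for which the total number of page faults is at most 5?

2

f=1: 8 faults
f=2: 5 faults
f=3: 4 faults
f=4: 4 faults
Smallest f with faults ≤ 5 is 2.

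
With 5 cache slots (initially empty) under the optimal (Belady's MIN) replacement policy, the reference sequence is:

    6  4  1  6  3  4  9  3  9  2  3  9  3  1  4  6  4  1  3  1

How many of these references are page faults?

6: miss, frames (6)
4: miss, frames (6 4)
1: miss, frames (6 4 1)
6: hit
3: miss, frames (6 4 1 3)
4: hit
9: miss, frames (6 4 1 3 9)
3: hit
9: hit
2: miss, evict 6, frames (4 1 3 9 2)
3: hit
9: hit
3: hit
1: hit
4: hit
6: miss, evict 2, frames (4 1 3 9 6)
4: hit
1: hit
3: hit
1: hit
Page faults: 7.

7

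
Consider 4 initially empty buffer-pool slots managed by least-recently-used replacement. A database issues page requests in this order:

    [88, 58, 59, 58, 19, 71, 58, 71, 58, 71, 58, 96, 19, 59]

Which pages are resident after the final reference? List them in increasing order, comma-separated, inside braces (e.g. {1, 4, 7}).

{19, 58, 59, 96}

88: miss, frames {88}
58: miss, frames {88,58}
59: miss, frames {88,58,59}
58: hit
19: miss, frames {88,59,58,19}
71: miss, evict 88, frames {59,58,19,71}
58: hit
71: hit
58: hit
71: hit
58: hit
96: miss, evict 59, frames {19,71,58,96}
19: hit
59: miss, evict 71, frames {58,96,19,59}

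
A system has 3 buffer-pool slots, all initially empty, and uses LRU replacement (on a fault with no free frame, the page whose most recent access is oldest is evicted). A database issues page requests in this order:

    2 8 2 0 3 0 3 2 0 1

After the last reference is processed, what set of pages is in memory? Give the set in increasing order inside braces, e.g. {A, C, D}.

{0, 1, 2}

2 → miss, frames {2}
8 → miss, frames {2,8}
2 → hit
0 → miss, frames {8,2,0}
3 → miss, evict 8, frames {2,0,3}
0 → hit
3 → hit
2 → hit
0 → hit
1 → miss, evict 3, frames {2,0,1}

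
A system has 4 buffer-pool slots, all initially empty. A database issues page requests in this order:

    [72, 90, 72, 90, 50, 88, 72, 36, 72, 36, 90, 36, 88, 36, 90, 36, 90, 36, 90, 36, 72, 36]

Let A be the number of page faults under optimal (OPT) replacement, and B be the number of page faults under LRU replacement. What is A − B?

Under OPT: F F . . F F . F . . . . . . . . . . . . . . → 5 faults.
Under LRU: F F . . F F . F . . F . . . . . . . . . . . → 6 faults.
A − B = 5 − 6 = -1.

-1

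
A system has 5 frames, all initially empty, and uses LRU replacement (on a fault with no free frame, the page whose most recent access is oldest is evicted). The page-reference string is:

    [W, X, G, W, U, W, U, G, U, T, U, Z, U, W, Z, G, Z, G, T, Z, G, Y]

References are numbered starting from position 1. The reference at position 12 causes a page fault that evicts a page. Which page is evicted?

pos 1: W -> miss, frames [W]
pos 2: X -> miss, frames [W, X]
pos 3: G -> miss, frames [W, X, G]
pos 4: W -> hit
pos 5: U -> miss, frames [X, G, W, U]
pos 6: W -> hit
pos 7: U -> hit
pos 8: G -> hit
pos 9: U -> hit
pos 10: T -> miss, frames [X, W, G, U, T]
pos 11: U -> hit
pos 12: Z -> miss, evict X, frames [W, G, T, U, Z]
At position 12, page X is evicted.

X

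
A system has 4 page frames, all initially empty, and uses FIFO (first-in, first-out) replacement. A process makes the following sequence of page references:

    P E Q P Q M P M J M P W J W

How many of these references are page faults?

P -> fault, frames (P)
E -> fault, frames (P E)
Q -> fault, frames (P E Q)
P -> hit
Q -> hit
M -> fault, frames (P E Q M)
P -> hit
M -> hit
J -> fault, evict P, frames (E Q M J)
M -> hit
P -> fault, evict E, frames (Q M J P)
W -> fault, evict Q, frames (M J P W)
J -> hit
W -> hit
Page faults: 7.

7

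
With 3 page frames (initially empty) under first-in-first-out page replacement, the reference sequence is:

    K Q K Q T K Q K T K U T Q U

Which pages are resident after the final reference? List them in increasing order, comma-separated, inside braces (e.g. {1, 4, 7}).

{Q, T, U}

K → fault, frames (K)
Q → fault, frames (K Q)
K → hit
Q → hit
T → fault, frames (K Q T)
K → hit
Q → hit
K → hit
T → hit
K → hit
U → fault, evict K, frames (Q T U)
T → hit
Q → hit
U → hit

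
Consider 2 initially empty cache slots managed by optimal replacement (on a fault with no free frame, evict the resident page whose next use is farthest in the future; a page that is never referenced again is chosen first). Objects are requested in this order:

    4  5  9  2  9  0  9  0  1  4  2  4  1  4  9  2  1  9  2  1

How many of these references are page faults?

13

4 -> miss, frames (4)
5 -> miss, frames (4 5)
9 -> miss, evict 5, frames (4 9)
2 -> miss, evict 4, frames (9 2)
9 -> hit
0 -> miss, evict 2, frames (9 0)
9 -> hit
0 -> hit
1 -> miss, evict 0, frames (9 1)
4 -> miss, evict 9, frames (1 4)
2 -> miss, evict 1, frames (4 2)
4 -> hit
1 -> miss, evict 2, frames (4 1)
4 -> hit
9 -> miss, evict 4, frames (1 9)
2 -> miss, evict 9, frames (1 2)
1 -> hit
9 -> miss, evict 1, frames (2 9)
2 -> hit
1 -> miss, evict 9, frames (2 1)
Page faults: 13.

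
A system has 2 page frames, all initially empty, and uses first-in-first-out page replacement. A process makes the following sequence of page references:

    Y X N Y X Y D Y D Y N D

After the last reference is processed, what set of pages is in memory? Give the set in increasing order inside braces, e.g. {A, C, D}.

Y → fault, frames {Y}
X → fault, frames {Y,X}
N → fault, evict Y, frames {X,N}
Y → fault, evict X, frames {N,Y}
X → fault, evict N, frames {Y,X}
Y → hit
D → fault, evict Y, frames {X,D}
Y → fault, evict X, frames {D,Y}
D → hit
Y → hit
N → fault, evict D, frames {Y,N}
D → fault, evict Y, frames {N,D}

{D, N}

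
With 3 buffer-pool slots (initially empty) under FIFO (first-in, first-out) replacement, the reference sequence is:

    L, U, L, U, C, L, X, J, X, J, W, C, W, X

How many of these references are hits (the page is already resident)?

6

L → miss, frames [L]
U → miss, frames [L, U]
L → hit
U → hit
C → miss, frames [L, U, C]
L → hit
X → miss, evict L, frames [U, C, X]
J → miss, evict U, frames [C, X, J]
X → hit
J → hit
W → miss, evict C, frames [X, J, W]
C → miss, evict X, frames [J, W, C]
W → hit
X → miss, evict J, frames [W, C, X]
Hits: 6.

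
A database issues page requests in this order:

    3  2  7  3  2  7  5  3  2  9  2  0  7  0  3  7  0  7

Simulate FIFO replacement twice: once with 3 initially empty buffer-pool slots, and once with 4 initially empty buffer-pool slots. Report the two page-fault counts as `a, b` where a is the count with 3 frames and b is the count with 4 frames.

3 frames: F F F . . . F F F F . F F . F . . . → 10 faults.
4 frames: F F F . . . F . . F . F . . F F . . → 8 faults.
8 < 10: adding a frame reduced faults, as is typical.

10, 8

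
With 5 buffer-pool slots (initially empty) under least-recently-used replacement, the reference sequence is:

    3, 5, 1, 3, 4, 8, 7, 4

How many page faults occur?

3 -> fault, frames {3}
5 -> fault, frames {3,5}
1 -> fault, frames {3,5,1}
3 -> hit
4 -> fault, frames {5,1,3,4}
8 -> fault, frames {5,1,3,4,8}
7 -> fault, evict 5, frames {1,3,4,8,7}
4 -> hit
Page faults: 6.

6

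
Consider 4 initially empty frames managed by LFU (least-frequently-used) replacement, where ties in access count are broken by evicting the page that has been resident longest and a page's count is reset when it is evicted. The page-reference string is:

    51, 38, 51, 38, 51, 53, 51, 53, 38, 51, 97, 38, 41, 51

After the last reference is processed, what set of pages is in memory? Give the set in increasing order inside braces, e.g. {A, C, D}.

51: fault, frames {51}
38: fault, frames {51,38}
51: hit
38: hit
51: hit
53: fault, frames {51,38,53}
51: hit
53: hit
38: hit
51: hit
97: fault, frames {51,38,53,97}
38: hit
41: fault, evict 97, frames {51,38,53,41}
51: hit

{38, 41, 51, 53}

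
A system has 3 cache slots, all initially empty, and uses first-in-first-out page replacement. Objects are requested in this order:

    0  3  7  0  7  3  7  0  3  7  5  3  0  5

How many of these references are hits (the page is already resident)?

9

0: fault, frames (0)
3: fault, frames (0 3)
7: fault, frames (0 3 7)
0: hit
7: hit
3: hit
7: hit
0: hit
3: hit
7: hit
5: fault, evict 0, frames (3 7 5)
3: hit
0: fault, evict 3, frames (7 5 0)
5: hit
Hits: 9.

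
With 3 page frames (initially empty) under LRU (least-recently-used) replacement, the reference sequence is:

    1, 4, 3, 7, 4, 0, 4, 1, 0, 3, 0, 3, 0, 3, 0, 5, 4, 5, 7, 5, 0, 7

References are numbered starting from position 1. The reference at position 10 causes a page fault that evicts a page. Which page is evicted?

pos 1: 1: fault, frames [1]
pos 2: 4: fault, frames [1, 4]
pos 3: 3: fault, frames [1, 4, 3]
pos 4: 7: fault, evict 1, frames [4, 3, 7]
pos 5: 4: hit
pos 6: 0: fault, evict 3, frames [7, 4, 0]
pos 7: 4: hit
pos 8: 1: fault, evict 7, frames [0, 4, 1]
pos 9: 0: hit
pos 10: 3: fault, evict 4, frames [1, 0, 3]
At position 10, page 4 is evicted.

4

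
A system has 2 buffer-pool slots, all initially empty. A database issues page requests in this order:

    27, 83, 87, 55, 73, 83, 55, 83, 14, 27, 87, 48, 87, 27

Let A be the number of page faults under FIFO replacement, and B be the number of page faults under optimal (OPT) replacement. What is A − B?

1

Under FIFO: F F F F F F F . F F F F . F → 12 faults.
Under OPT: F F F F F . F . F F F F . F → 11 faults.
A − B = 12 − 11 = 1.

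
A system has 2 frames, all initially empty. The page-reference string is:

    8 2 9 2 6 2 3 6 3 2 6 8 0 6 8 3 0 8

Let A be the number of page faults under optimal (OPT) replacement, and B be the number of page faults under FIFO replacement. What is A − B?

-4

Under OPT: F F F . F . F . . F . F F . F F . F → 11 faults.
Under FIFO: F F F . F F F F . F . F F F F F F F → 15 faults.
A − B = 11 − 15 = -4.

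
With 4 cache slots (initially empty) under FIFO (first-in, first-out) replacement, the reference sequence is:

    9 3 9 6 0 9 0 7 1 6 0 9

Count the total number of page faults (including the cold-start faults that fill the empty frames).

7

9 → miss, frames {9}
3 → miss, frames {9,3}
9 → hit
6 → miss, frames {9,3,6}
0 → miss, frames {9,3,6,0}
9 → hit
0 → hit
7 → miss, evict 9, frames {3,6,0,7}
1 → miss, evict 3, frames {6,0,7,1}
6 → hit
0 → hit
9 → miss, evict 6, frames {0,7,1,9}
Page faults: 7.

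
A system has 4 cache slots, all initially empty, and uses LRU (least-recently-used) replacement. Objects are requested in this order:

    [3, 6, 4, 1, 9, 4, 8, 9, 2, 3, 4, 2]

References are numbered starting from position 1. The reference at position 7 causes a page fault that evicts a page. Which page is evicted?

pos 1: 3: miss, frames {3}
pos 2: 6: miss, frames {3,6}
pos 3: 4: miss, frames {3,6,4}
pos 4: 1: miss, frames {3,6,4,1}
pos 5: 9: miss, evict 3, frames {6,4,1,9}
pos 6: 4: hit
pos 7: 8: miss, evict 6, frames {1,9,4,8}
At position 7, page 6 is evicted.

6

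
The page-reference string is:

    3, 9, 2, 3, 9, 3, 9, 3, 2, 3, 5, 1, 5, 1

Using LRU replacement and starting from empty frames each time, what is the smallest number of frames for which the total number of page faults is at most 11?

2

f=1: 14 faults
f=2: 8 faults
f=3: 5 faults
f=4: 5 faults
f=5: 5 faults
Smallest f with faults ≤ 11 is 2.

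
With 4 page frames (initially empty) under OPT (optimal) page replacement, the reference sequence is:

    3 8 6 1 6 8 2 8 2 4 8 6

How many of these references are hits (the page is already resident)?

6

3 -> fault, frames {3}
8 -> fault, frames {3,8}
6 -> fault, frames {3,8,6}
1 -> fault, frames {3,8,6,1}
6 -> hit
8 -> hit
2 -> fault, evict 1, frames {3,8,6,2}
8 -> hit
2 -> hit
4 -> fault, evict 2, frames {3,8,6,4}
8 -> hit
6 -> hit
Hits: 6.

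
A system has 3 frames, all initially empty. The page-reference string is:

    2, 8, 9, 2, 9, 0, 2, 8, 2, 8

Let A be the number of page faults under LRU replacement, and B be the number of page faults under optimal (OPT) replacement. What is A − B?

Under LRU: F F F . . F . F . . → 5 faults.
Under OPT: F F F . . F . . . . → 4 faults.
A − B = 5 − 4 = 1.

1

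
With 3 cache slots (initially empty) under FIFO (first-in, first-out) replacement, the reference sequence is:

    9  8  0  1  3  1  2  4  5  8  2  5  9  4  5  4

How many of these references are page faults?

9: miss, frames (9)
8: miss, frames (9 8)
0: miss, frames (9 8 0)
1: miss, evict 9, frames (8 0 1)
3: miss, evict 8, frames (0 1 3)
1: hit
2: miss, evict 0, frames (1 3 2)
4: miss, evict 1, frames (3 2 4)
5: miss, evict 3, frames (2 4 5)
8: miss, evict 2, frames (4 5 8)
2: miss, evict 4, frames (5 8 2)
5: hit
9: miss, evict 5, frames (8 2 9)
4: miss, evict 8, frames (2 9 4)
5: miss, evict 2, frames (9 4 5)
4: hit
Page faults: 13.

13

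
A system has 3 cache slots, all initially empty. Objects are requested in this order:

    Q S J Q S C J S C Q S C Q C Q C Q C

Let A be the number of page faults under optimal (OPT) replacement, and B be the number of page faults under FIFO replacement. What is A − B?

Under OPT: F F F . . F . . . F . . . . . . . . → 5 faults.
Under FIFO: F F F . . F . . . F F . . . . . . . → 6 faults.
A − B = 5 − 6 = -1.

-1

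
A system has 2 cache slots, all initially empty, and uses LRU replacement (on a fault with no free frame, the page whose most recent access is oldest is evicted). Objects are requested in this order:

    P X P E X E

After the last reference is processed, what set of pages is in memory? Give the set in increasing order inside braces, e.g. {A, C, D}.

P: fault, frames (P)
X: fault, frames (P X)
P: hit
E: fault, evict X, frames (P E)
X: fault, evict P, frames (E X)
E: hit

{E, X}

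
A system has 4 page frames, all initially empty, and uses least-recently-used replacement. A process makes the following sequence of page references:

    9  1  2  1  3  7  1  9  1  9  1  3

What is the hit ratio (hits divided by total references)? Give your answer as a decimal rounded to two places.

0.50

9 → fault, frames {9}
1 → fault, frames {9,1}
2 → fault, frames {9,1,2}
1 → hit
3 → fault, frames {9,2,1,3}
7 → fault, evict 9, frames {2,1,3,7}
1 → hit
9 → fault, evict 2, frames {3,7,1,9}
1 → hit
9 → hit
1 → hit
3 → hit
Hits: 6 of 12 references → 6/12 = 0.5000.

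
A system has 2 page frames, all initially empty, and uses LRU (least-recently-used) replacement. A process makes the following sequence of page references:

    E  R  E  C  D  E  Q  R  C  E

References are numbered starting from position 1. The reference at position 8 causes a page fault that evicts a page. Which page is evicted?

pos 1: E: fault, frames {E}
pos 2: R: fault, frames {E,R}
pos 3: E: hit
pos 4: C: fault, evict R, frames {E,C}
pos 5: D: fault, evict E, frames {C,D}
pos 6: E: fault, evict C, frames {D,E}
pos 7: Q: fault, evict D, frames {E,Q}
pos 8: R: fault, evict E, frames {Q,R}
At position 8, page E is evicted.

E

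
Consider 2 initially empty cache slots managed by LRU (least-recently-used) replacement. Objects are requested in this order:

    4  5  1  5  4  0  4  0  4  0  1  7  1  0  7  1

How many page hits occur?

4 → fault, frames {4}
5 → fault, frames {4,5}
1 → fault, evict 4, frames {5,1}
5 → hit
4 → fault, evict 1, frames {5,4}
0 → fault, evict 5, frames {4,0}
4 → hit
0 → hit
4 → hit
0 → hit
1 → fault, evict 4, frames {0,1}
7 → fault, evict 0, frames {1,7}
1 → hit
0 → fault, evict 7, frames {1,0}
7 → fault, evict 1, frames {0,7}
1 → fault, evict 0, frames {7,1}
Hits: 6.

6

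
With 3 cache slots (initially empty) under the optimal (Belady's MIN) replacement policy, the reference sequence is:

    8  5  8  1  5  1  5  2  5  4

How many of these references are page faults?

8 → miss, frames (8)
5 → miss, frames (8 5)
8 → hit
1 → miss, frames (8 5 1)
5 → hit
1 → hit
5 → hit
2 → miss, evict 1, frames (8 5 2)
5 → hit
4 → miss, evict 2, frames (8 5 4)
Page faults: 5.

5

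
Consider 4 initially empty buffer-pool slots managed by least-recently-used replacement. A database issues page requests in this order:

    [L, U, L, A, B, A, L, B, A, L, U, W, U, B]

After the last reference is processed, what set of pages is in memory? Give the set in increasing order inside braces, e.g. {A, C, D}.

L -> miss, frames (L)
U -> miss, frames (L U)
L -> hit
A -> miss, frames (U L A)
B -> miss, frames (U L A B)
A -> hit
L -> hit
B -> hit
A -> hit
L -> hit
U -> hit
W -> miss, evict B, frames (A L U W)
U -> hit
B -> miss, evict A, frames (L W U B)

{B, L, U, W}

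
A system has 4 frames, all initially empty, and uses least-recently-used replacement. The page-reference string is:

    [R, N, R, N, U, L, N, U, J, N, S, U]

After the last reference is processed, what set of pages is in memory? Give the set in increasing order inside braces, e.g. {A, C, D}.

{J, N, S, U}

R: fault, frames (R)
N: fault, frames (R N)
R: hit
N: hit
U: fault, frames (R N U)
L: fault, frames (R N U L)
N: hit
U: hit
J: fault, evict R, frames (L N U J)
N: hit
S: fault, evict L, frames (U J N S)
U: hit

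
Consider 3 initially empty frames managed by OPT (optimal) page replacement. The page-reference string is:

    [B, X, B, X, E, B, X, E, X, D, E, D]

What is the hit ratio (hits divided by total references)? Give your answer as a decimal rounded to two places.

0.67

B → miss, frames (B)
X → miss, frames (B X)
B → hit
X → hit
E → miss, frames (B X E)
B → hit
X → hit
E → hit
X → hit
D → miss, evict X, frames (B E D)
E → hit
D → hit
Hits: 8 of 12 references → 8/12 = 0.6667.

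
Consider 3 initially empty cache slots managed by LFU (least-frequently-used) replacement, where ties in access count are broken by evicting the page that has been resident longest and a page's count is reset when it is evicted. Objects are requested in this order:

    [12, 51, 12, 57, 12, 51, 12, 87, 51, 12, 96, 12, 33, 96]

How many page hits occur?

12: fault, frames (12)
51: fault, frames (12 51)
12: hit
57: fault, frames (12 51 57)
12: hit
51: hit
12: hit
87: fault, evict 57, frames (12 51 87)
51: hit
12: hit
96: fault, evict 87, frames (12 51 96)
12: hit
33: fault, evict 96, frames (12 51 33)
96: fault, evict 33, frames (12 51 96)
Hits: 7.

7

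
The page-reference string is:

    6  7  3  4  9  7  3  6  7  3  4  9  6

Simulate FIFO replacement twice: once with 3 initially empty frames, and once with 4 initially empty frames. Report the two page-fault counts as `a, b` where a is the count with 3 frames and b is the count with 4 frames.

3 frames: F F F F F F F F . . F F . → 10 faults.
4 frames: F F F F F . . F F F F F F → 11 faults.
11 > 10: adding a frame increased faults — Belady's anomaly.

10, 11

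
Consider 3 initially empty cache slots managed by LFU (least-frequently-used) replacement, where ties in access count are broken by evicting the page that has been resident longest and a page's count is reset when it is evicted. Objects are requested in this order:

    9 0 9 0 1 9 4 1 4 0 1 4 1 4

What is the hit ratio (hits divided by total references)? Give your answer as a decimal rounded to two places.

9: miss, frames {9}
0: miss, frames {9,0}
9: hit
0: hit
1: miss, frames {9,0,1}
9: hit
4: miss, evict 1, frames {9,0,4}
1: miss, evict 4, frames {9,0,1}
4: miss, evict 1, frames {9,0,4}
0: hit
1: miss, evict 4, frames {9,0,1}
4: miss, evict 1, frames {9,0,4}
1: miss, evict 4, frames {9,0,1}
4: miss, evict 1, frames {9,0,4}
Hits: 4 of 14 references → 4/14 = 0.2857.

0.29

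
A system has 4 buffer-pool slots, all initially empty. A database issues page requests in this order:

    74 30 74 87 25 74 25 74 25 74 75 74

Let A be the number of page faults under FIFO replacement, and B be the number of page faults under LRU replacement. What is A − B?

Under FIFO: F F . F F . . . . . F F → 6 faults.
Under LRU: F F . F F . . . . . F . → 5 faults.
A − B = 6 − 5 = 1.

1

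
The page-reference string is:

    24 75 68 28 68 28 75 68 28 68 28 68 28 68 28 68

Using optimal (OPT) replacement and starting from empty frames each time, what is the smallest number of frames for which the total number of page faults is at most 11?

f=1: 16 faults
f=2: 6 faults
f=3: 4 faults
f=4: 4 faults
Smallest f with faults ≤ 11 is 2.

2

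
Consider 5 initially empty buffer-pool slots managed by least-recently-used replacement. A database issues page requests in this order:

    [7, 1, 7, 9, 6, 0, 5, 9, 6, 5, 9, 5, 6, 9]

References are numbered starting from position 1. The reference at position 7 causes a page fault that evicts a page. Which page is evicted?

pos 1: 7 -> fault, frames [7]
pos 2: 1 -> fault, frames [7, 1]
pos 3: 7 -> hit
pos 4: 9 -> fault, frames [1, 7, 9]
pos 5: 6 -> fault, frames [1, 7, 9, 6]
pos 6: 0 -> fault, frames [1, 7, 9, 6, 0]
pos 7: 5 -> fault, evict 1, frames [7, 9, 6, 0, 5]
At position 7, page 1 is evicted.

1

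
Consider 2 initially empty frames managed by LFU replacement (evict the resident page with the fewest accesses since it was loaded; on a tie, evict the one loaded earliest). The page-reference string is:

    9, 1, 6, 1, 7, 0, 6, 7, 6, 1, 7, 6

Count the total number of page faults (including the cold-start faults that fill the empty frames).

10

9 -> fault, frames {9}
1 -> fault, frames {9,1}
6 -> fault, evict 9, frames {1,6}
1 -> hit
7 -> fault, evict 6, frames {1,7}
0 -> fault, evict 7, frames {1,0}
6 -> fault, evict 0, frames {1,6}
7 -> fault, evict 6, frames {1,7}
6 -> fault, evict 7, frames {1,6}
1 -> hit
7 -> fault, evict 6, frames {1,7}
6 -> fault, evict 7, frames {1,6}
Page faults: 10.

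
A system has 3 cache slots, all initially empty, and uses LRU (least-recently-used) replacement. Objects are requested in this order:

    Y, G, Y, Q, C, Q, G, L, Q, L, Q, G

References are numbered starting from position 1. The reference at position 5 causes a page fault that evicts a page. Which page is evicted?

pos 1: Y -> fault, frames [Y]
pos 2: G -> fault, frames [Y, G]
pos 3: Y -> hit
pos 4: Q -> fault, frames [G, Y, Q]
pos 5: C -> fault, evict G, frames [Y, Q, C]
At position 5, page G is evicted.

G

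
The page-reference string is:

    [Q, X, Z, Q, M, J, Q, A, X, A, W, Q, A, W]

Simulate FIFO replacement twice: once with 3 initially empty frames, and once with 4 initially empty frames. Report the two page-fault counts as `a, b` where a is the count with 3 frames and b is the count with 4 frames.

11, 9

3 frames: F F F . F F F F F . F F F . → 11 faults.
4 frames: F F F . F F F F F . F . . . → 9 faults.
9 < 11: adding a frame reduced faults, as is typical.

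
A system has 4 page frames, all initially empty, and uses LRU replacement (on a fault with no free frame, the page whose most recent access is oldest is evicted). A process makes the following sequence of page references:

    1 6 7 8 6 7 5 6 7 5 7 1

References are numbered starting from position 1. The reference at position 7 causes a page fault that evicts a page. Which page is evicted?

pos 1: 1 → miss, frames (1)
pos 2: 6 → miss, frames (1 6)
pos 3: 7 → miss, frames (1 6 7)
pos 4: 8 → miss, frames (1 6 7 8)
pos 5: 6 → hit
pos 6: 7 → hit
pos 7: 5 → miss, evict 1, frames (8 6 7 5)
At position 7, page 1 is evicted.

1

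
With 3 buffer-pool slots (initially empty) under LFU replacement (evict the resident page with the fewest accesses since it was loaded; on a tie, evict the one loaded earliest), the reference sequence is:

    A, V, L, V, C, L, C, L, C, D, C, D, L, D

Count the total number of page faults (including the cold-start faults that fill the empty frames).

5

A -> fault, frames (A)
V -> fault, frames (A V)
L -> fault, frames (A V L)
V -> hit
C -> fault, evict A, frames (V L C)
L -> hit
C -> hit
L -> hit
C -> hit
D -> fault, evict V, frames (L C D)
C -> hit
D -> hit
L -> hit
D -> hit
Page faults: 5.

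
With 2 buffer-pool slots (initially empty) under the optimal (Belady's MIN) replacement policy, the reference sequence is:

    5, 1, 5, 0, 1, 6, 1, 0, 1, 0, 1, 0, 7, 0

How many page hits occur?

5: miss, frames {5}
1: miss, frames {5,1}
5: hit
0: miss, evict 5, frames {1,0}
1: hit
6: miss, evict 0, frames {1,6}
1: hit
0: miss, evict 6, frames {1,0}
1: hit
0: hit
1: hit
0: hit
7: miss, evict 1, frames {0,7}
0: hit
Hits: 8.

8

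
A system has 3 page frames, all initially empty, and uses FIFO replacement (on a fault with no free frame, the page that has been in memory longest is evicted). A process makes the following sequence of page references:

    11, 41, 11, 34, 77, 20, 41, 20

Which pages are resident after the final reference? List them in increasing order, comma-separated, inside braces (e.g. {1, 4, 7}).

{20, 41, 77}

11 -> miss, frames (11)
41 -> miss, frames (11 41)
11 -> hit
34 -> miss, frames (11 41 34)
77 -> miss, evict 11, frames (41 34 77)
20 -> miss, evict 41, frames (34 77 20)
41 -> miss, evict 34, frames (77 20 41)
20 -> hit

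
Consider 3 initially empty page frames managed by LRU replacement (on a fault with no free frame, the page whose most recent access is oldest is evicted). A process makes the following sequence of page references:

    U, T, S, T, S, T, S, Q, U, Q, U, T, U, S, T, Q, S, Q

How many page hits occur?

10

U → fault, frames {U}
T → fault, frames {U,T}
S → fault, frames {U,T,S}
T → hit
S → hit
T → hit
S → hit
Q → fault, evict U, frames {T,S,Q}
U → fault, evict T, frames {S,Q,U}
Q → hit
U → hit
T → fault, evict S, frames {Q,U,T}
U → hit
S → fault, evict Q, frames {T,U,S}
T → hit
Q → fault, evict U, frames {S,T,Q}
S → hit
Q → hit
Hits: 10.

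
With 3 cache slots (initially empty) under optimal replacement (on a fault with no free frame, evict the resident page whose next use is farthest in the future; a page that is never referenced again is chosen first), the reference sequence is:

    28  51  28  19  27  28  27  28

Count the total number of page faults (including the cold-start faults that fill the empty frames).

4

28 -> fault, frames [28]
51 -> fault, frames [28, 51]
28 -> hit
19 -> fault, frames [28, 51, 19]
27 -> fault, evict 19, frames [28, 51, 27]
28 -> hit
27 -> hit
28 -> hit
Page faults: 4.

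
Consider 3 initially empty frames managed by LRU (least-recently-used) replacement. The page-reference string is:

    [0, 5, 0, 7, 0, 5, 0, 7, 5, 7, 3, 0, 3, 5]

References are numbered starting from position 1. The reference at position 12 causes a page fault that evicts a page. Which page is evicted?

pos 1: 0: miss, frames {0}
pos 2: 5: miss, frames {0,5}
pos 3: 0: hit
pos 4: 7: miss, frames {5,0,7}
pos 5: 0: hit
pos 6: 5: hit
pos 7: 0: hit
pos 8: 7: hit
pos 9: 5: hit
pos 10: 7: hit
pos 11: 3: miss, evict 0, frames {5,7,3}
pos 12: 0: miss, evict 5, frames {7,3,0}
At position 12, page 5 is evicted.

5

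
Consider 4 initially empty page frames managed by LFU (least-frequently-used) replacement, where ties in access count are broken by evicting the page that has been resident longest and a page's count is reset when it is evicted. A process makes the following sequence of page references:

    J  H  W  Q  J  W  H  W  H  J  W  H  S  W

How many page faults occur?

J -> miss, frames (J)
H -> miss, frames (J H)
W -> miss, frames (J H W)
Q -> miss, frames (J H W Q)
J -> hit
W -> hit
H -> hit
W -> hit
H -> hit
J -> hit
W -> hit
H -> hit
S -> miss, evict Q, frames (J H W S)
W -> hit
Page faults: 5.

5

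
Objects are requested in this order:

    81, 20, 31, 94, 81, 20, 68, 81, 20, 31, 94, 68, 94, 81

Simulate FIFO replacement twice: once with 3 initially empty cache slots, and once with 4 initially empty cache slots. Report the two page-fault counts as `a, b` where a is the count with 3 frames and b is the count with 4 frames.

10, 11

3 frames: F F F F F F F . . F F . . F → 10 faults.
4 frames: F F F F . . F F F F F F . F → 11 faults.
11 > 10: adding a frame increased faults — Belady's anomaly.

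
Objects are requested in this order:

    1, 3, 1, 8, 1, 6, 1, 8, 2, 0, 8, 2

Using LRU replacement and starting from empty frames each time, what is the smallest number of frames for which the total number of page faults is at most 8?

f=1: 12 faults
f=2: 9 faults
f=3: 6 faults
f=4: 6 faults
f=5: 6 faults
f=6: 6 faults
Smallest f with faults ≤ 8 is 3.

3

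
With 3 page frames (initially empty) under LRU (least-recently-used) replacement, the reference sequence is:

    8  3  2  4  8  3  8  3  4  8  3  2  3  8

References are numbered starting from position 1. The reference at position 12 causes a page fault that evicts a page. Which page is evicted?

pos 1: 8: fault, frames [8]
pos 2: 3: fault, frames [8, 3]
pos 3: 2: fault, frames [8, 3, 2]
pos 4: 4: fault, evict 8, frames [3, 2, 4]
pos 5: 8: fault, evict 3, frames [2, 4, 8]
pos 6: 3: fault, evict 2, frames [4, 8, 3]
pos 7: 8: hit
pos 8: 3: hit
pos 9: 4: hit
pos 10: 8: hit
pos 11: 3: hit
pos 12: 2: fault, evict 4, frames [8, 3, 2]
At position 12, page 4 is evicted.

4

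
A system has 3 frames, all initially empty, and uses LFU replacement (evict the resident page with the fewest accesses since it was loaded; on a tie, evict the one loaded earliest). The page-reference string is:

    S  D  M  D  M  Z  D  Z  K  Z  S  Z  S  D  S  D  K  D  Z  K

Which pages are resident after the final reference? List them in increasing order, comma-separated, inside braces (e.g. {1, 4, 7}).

{D, K, Z}

S -> fault, frames {S}
D -> fault, frames {S,D}
M -> fault, frames {S,D,M}
D -> hit
M -> hit
Z -> fault, evict S, frames {D,M,Z}
D -> hit
Z -> hit
K -> fault, evict M, frames {D,Z,K}
Z -> hit
S -> fault, evict K, frames {D,Z,S}
Z -> hit
S -> hit
D -> hit
S -> hit
D -> hit
K -> fault, evict S, frames {D,Z,K}
D -> hit
Z -> hit
K -> hit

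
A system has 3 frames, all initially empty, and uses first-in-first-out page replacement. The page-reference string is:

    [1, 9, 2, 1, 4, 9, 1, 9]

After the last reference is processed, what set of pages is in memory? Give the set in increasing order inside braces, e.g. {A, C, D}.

{1, 4, 9}

1: fault, frames {1}
9: fault, frames {1,9}
2: fault, frames {1,9,2}
1: hit
4: fault, evict 1, frames {9,2,4}
9: hit
1: fault, evict 9, frames {2,4,1}
9: fault, evict 2, frames {4,1,9}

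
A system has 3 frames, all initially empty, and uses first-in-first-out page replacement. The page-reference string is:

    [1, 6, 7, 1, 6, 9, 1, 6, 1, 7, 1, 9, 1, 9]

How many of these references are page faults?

1 → miss, frames (1)
6 → miss, frames (1 6)
7 → miss, frames (1 6 7)
1 → hit
6 → hit
9 → miss, evict 1, frames (6 7 9)
1 → miss, evict 6, frames (7 9 1)
6 → miss, evict 7, frames (9 1 6)
1 → hit
7 → miss, evict 9, frames (1 6 7)
1 → hit
9 → miss, evict 1, frames (6 7 9)
1 → miss, evict 6, frames (7 9 1)
9 → hit
Page faults: 9.

9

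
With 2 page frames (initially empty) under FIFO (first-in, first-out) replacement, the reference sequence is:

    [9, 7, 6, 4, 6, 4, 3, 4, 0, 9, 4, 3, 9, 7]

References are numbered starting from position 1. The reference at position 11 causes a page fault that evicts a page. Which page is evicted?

pos 1: 9: miss, frames (9)
pos 2: 7: miss, frames (9 7)
pos 3: 6: miss, evict 9, frames (7 6)
pos 4: 4: miss, evict 7, frames (6 4)
pos 5: 6: hit
pos 6: 4: hit
pos 7: 3: miss, evict 6, frames (4 3)
pos 8: 4: hit
pos 9: 0: miss, evict 4, frames (3 0)
pos 10: 9: miss, evict 3, frames (0 9)
pos 11: 4: miss, evict 0, frames (9 4)
At position 11, page 0 is evicted.

0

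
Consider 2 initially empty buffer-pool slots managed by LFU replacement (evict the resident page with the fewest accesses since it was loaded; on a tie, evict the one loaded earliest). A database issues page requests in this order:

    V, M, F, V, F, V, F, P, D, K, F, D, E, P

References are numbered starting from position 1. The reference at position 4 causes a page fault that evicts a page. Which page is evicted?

pos 1: V: miss, frames [V]
pos 2: M: miss, frames [V, M]
pos 3: F: miss, evict V, frames [M, F]
pos 4: V: miss, evict M, frames [F, V]
At position 4, page M is evicted.

M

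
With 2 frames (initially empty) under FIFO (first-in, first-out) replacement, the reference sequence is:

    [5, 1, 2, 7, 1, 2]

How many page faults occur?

5: miss, frames [5]
1: miss, frames [5, 1]
2: miss, evict 5, frames [1, 2]
7: miss, evict 1, frames [2, 7]
1: miss, evict 2, frames [7, 1]
2: miss, evict 7, frames [1, 2]
Page faults: 6.

6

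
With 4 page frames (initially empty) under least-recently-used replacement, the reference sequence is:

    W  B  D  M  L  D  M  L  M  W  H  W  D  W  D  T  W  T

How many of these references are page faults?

W → miss, frames {W}
B → miss, frames {W,B}
D → miss, frames {W,B,D}
M → miss, frames {W,B,D,M}
L → miss, evict W, frames {B,D,M,L}
D → hit
M → hit
L → hit
M → hit
W → miss, evict B, frames {D,L,M,W}
H → miss, evict D, frames {L,M,W,H}
W → hit
D → miss, evict L, frames {M,H,W,D}
W → hit
D → hit
T → miss, evict M, frames {H,W,D,T}
W → hit
T → hit
Page faults: 9.

9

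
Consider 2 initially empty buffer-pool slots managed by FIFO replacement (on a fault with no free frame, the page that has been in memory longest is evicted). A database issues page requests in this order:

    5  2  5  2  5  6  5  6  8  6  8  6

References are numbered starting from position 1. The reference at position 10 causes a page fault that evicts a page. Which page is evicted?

pos 1: 5: fault, frames [5]
pos 2: 2: fault, frames [5, 2]
pos 3: 5: hit
pos 4: 2: hit
pos 5: 5: hit
pos 6: 6: fault, evict 5, frames [2, 6]
pos 7: 5: fault, evict 2, frames [6, 5]
pos 8: 6: hit
pos 9: 8: fault, evict 6, frames [5, 8]
pos 10: 6: fault, evict 5, frames [8, 6]
At position 10, page 5 is evicted.

5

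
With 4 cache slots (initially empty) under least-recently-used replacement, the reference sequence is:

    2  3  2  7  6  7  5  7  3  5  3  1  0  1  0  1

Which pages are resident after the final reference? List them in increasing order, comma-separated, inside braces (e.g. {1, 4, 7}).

2 → fault, frames {2}
3 → fault, frames {2,3}
2 → hit
7 → fault, frames {3,2,7}
6 → fault, frames {3,2,7,6}
7 → hit
5 → fault, evict 3, frames {2,6,7,5}
7 → hit
3 → fault, evict 2, frames {6,5,7,3}
5 → hit
3 → hit
1 → fault, evict 6, frames {7,5,3,1}
0 → fault, evict 7, frames {5,3,1,0}
1 → hit
0 → hit
1 → hit

{0, 1, 3, 5}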